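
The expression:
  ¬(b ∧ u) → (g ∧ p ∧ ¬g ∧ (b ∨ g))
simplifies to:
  b ∧ u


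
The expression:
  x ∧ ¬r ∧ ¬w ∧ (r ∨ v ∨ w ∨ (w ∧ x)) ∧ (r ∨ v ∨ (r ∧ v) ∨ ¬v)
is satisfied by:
  {x: True, v: True, w: False, r: False}


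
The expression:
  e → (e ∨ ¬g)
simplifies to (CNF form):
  True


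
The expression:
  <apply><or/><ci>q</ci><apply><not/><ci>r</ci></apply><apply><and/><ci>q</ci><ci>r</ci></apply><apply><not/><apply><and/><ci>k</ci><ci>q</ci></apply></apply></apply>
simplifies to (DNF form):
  <true/>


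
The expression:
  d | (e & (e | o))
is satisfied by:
  {d: True, e: True}
  {d: True, e: False}
  {e: True, d: False}


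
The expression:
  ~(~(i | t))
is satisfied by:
  {i: True, t: True}
  {i: True, t: False}
  {t: True, i: False}


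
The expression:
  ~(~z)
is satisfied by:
  {z: True}


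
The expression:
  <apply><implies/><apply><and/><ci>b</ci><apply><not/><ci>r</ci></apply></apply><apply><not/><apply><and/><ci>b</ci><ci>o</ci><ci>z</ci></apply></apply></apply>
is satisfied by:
  {r: True, o: False, z: False, b: False}
  {r: False, o: False, z: False, b: False}
  {r: True, b: True, o: False, z: False}
  {b: True, r: False, o: False, z: False}
  {r: True, z: True, b: False, o: False}
  {z: True, b: False, o: False, r: False}
  {r: True, b: True, z: True, o: False}
  {b: True, z: True, r: False, o: False}
  {r: True, o: True, b: False, z: False}
  {o: True, b: False, z: False, r: False}
  {r: True, b: True, o: True, z: False}
  {b: True, o: True, r: False, z: False}
  {r: True, z: True, o: True, b: False}
  {z: True, o: True, b: False, r: False}
  {r: True, b: True, z: True, o: True}


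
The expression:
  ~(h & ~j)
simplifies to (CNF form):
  j | ~h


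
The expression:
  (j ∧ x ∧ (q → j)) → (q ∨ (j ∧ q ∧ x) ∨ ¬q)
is always true.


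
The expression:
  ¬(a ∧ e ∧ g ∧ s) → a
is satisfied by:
  {a: True}


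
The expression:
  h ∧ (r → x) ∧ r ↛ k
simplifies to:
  h ∧ r ∧ x ∧ ¬k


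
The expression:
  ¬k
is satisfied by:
  {k: False}


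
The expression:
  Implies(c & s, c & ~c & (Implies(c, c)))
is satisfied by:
  {s: False, c: False}
  {c: True, s: False}
  {s: True, c: False}


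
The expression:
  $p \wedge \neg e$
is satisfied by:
  {p: True, e: False}


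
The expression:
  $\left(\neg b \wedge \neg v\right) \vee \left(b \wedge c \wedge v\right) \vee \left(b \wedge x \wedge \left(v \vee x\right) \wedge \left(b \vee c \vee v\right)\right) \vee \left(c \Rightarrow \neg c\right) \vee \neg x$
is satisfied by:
  {b: True, v: False, x: False, c: False}
  {b: False, v: False, x: False, c: False}
  {b: True, c: True, v: False, x: False}
  {c: True, b: False, v: False, x: False}
  {b: True, x: True, c: False, v: False}
  {x: True, c: False, v: False, b: False}
  {b: True, c: True, x: True, v: False}
  {c: True, x: True, b: False, v: False}
  {b: True, v: True, c: False, x: False}
  {v: True, c: False, x: False, b: False}
  {b: True, c: True, v: True, x: False}
  {c: True, v: True, b: False, x: False}
  {b: True, x: True, v: True, c: False}
  {x: True, v: True, c: False, b: False}
  {b: True, c: True, x: True, v: True}


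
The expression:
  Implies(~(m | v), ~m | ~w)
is always true.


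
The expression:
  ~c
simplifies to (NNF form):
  ~c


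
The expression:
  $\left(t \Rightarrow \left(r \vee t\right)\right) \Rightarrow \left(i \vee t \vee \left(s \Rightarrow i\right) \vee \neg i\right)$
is always true.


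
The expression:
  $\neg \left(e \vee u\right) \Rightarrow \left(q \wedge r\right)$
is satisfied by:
  {q: True, e: True, u: True, r: True}
  {q: True, e: True, u: True, r: False}
  {e: True, u: True, r: True, q: False}
  {e: True, u: True, r: False, q: False}
  {q: True, e: True, r: True, u: False}
  {q: True, e: True, r: False, u: False}
  {e: True, r: True, u: False, q: False}
  {e: True, r: False, u: False, q: False}
  {q: True, u: True, r: True, e: False}
  {q: True, u: True, r: False, e: False}
  {u: True, r: True, e: False, q: False}
  {u: True, e: False, r: False, q: False}
  {q: True, r: True, e: False, u: False}


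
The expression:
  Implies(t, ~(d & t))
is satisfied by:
  {t: False, d: False}
  {d: True, t: False}
  {t: True, d: False}


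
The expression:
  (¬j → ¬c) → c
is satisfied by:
  {c: True}


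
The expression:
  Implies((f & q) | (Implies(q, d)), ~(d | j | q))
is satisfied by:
  {d: False, j: False, q: False, f: False}
  {f: True, d: False, j: False, q: False}
  {q: True, d: False, j: False, f: False}
  {q: True, j: True, d: False, f: False}


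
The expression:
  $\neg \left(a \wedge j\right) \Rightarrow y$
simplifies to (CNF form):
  $\left(a \vee y\right) \wedge \left(j \vee y\right)$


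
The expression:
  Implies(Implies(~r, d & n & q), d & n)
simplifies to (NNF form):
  ~r | (d & n)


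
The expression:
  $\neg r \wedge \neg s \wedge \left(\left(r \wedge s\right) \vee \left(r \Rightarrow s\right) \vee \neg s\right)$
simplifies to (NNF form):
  $\neg r \wedge \neg s$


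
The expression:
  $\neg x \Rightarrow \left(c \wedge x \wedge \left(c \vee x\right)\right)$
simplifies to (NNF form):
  $x$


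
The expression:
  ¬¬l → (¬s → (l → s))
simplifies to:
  s ∨ ¬l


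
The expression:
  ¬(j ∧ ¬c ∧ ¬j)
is always true.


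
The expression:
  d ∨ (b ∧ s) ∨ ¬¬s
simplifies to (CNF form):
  d ∨ s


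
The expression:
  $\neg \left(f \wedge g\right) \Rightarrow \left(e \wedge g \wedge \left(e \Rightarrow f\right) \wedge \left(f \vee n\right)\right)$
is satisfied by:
  {g: True, f: True}


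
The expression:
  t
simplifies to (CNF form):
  t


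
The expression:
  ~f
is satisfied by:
  {f: False}


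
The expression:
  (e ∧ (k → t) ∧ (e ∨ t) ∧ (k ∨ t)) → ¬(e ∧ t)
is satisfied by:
  {e: False, t: False}
  {t: True, e: False}
  {e: True, t: False}


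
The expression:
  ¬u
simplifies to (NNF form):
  ¬u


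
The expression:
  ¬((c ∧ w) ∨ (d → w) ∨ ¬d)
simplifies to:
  d ∧ ¬w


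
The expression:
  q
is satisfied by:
  {q: True}


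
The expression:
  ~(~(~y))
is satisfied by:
  {y: False}


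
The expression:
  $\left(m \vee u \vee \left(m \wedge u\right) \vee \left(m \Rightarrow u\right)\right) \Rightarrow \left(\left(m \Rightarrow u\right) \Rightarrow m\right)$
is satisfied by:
  {m: True}


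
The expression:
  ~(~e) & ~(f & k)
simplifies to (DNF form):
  (e & ~f) | (e & ~k)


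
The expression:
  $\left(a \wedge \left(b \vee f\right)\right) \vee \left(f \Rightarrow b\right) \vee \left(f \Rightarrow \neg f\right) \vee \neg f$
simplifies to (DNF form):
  $a \vee b \vee \neg f$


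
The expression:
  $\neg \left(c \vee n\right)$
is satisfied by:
  {n: False, c: False}


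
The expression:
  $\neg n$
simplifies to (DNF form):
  $\neg n$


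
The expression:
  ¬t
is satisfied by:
  {t: False}


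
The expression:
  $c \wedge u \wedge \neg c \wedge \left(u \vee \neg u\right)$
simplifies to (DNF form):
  $\text{False}$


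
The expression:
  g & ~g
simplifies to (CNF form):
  False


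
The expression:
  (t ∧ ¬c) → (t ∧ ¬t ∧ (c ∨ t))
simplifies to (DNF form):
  c ∨ ¬t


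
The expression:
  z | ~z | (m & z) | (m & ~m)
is always true.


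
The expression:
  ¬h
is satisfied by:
  {h: False}


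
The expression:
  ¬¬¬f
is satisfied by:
  {f: False}


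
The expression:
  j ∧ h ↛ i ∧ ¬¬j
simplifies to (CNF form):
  h ∧ j ∧ ¬i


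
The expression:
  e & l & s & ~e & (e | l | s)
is never true.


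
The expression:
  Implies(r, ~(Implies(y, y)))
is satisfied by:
  {r: False}


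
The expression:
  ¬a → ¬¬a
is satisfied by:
  {a: True}


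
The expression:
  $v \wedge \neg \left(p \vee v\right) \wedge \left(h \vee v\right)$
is never true.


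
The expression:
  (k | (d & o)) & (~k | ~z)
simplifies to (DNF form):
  (k & ~k) | (k & ~z) | (d & k & ~k) | (d & k & ~z) | (d & o & ~k) | (d & o & ~z) | (k & o & ~k) | (k & o & ~z)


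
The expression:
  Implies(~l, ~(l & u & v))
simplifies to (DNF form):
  True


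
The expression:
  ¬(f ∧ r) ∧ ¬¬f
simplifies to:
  f ∧ ¬r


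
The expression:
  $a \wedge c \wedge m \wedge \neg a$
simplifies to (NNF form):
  $\text{False}$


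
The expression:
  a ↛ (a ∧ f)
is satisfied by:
  {a: True, f: False}


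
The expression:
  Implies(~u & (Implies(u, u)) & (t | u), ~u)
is always true.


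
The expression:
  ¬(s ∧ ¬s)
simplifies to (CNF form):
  True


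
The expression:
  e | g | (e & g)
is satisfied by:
  {e: True, g: True}
  {e: True, g: False}
  {g: True, e: False}


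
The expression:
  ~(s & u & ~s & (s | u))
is always true.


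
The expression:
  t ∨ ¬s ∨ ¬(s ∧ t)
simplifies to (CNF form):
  True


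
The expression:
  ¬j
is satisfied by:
  {j: False}


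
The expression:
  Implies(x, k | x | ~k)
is always true.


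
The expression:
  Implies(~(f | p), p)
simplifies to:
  f | p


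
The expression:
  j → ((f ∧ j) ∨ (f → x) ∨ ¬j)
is always true.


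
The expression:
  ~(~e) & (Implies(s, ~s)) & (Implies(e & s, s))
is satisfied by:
  {e: True, s: False}


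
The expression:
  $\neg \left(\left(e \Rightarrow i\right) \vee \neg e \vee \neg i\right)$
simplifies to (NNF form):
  $\text{False}$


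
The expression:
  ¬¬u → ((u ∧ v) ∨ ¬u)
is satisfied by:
  {v: True, u: False}
  {u: False, v: False}
  {u: True, v: True}


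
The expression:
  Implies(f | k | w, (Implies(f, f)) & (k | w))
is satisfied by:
  {k: True, w: True, f: False}
  {k: True, w: False, f: False}
  {w: True, k: False, f: False}
  {k: False, w: False, f: False}
  {f: True, k: True, w: True}
  {f: True, k: True, w: False}
  {f: True, w: True, k: False}


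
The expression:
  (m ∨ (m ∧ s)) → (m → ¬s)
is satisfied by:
  {s: False, m: False}
  {m: True, s: False}
  {s: True, m: False}


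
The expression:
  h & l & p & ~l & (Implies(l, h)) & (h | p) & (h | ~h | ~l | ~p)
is never true.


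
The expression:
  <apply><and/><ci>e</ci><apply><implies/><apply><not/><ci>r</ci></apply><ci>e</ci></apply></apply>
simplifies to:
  <ci>e</ci>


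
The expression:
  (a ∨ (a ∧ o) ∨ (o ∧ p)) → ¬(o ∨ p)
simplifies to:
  (¬a ∧ ¬o) ∨ (¬a ∧ ¬p) ∨ (¬o ∧ ¬p)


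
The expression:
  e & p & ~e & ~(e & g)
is never true.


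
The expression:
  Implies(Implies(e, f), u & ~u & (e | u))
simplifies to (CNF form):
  e & ~f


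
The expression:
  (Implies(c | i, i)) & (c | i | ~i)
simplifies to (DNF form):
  i | ~c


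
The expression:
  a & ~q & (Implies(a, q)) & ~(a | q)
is never true.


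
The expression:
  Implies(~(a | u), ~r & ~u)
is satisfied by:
  {a: True, u: True, r: False}
  {a: True, u: False, r: False}
  {u: True, a: False, r: False}
  {a: False, u: False, r: False}
  {r: True, a: True, u: True}
  {r: True, a: True, u: False}
  {r: True, u: True, a: False}


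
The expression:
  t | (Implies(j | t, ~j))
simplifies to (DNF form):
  t | ~j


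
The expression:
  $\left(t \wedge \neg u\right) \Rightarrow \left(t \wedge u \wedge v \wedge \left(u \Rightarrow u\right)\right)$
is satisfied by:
  {u: True, t: False}
  {t: False, u: False}
  {t: True, u: True}


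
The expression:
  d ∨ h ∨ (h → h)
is always true.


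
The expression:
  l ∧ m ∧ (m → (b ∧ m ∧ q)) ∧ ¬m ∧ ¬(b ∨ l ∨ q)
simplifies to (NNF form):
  False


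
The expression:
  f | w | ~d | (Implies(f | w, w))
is always true.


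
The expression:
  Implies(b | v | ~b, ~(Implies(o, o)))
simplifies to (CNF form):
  False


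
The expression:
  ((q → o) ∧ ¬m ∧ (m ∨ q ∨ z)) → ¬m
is always true.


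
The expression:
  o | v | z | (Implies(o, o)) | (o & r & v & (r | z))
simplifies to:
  True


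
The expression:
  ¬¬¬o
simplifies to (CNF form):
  ¬o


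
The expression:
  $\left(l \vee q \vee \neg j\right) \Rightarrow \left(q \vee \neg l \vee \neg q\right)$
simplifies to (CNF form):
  $\text{True}$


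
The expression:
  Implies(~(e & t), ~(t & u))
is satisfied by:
  {e: True, u: False, t: False}
  {u: False, t: False, e: False}
  {t: True, e: True, u: False}
  {t: True, u: False, e: False}
  {e: True, u: True, t: False}
  {u: True, e: False, t: False}
  {t: True, u: True, e: True}


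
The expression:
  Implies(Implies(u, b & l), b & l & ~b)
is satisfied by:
  {u: True, l: False, b: False}
  {b: True, u: True, l: False}
  {l: True, u: True, b: False}


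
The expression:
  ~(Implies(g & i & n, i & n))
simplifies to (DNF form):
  False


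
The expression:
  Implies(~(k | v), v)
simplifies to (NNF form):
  k | v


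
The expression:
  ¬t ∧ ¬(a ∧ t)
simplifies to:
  ¬t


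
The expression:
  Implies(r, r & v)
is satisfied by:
  {v: True, r: False}
  {r: False, v: False}
  {r: True, v: True}


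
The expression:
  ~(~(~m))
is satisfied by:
  {m: False}


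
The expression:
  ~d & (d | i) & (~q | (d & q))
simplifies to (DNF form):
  i & ~d & ~q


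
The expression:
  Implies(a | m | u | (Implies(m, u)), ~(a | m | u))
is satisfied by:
  {u: False, a: False, m: False}


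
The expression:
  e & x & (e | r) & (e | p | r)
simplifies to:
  e & x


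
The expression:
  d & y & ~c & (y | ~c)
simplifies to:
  d & y & ~c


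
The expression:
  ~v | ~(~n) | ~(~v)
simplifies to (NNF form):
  True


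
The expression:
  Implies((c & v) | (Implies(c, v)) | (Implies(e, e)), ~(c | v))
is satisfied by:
  {v: False, c: False}


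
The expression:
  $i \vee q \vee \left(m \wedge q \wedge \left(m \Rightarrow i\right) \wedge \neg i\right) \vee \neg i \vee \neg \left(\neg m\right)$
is always true.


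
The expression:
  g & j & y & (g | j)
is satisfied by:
  {j: True, y: True, g: True}


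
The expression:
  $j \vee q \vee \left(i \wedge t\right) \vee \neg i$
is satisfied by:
  {t: True, q: True, j: True, i: False}
  {t: True, q: True, j: False, i: False}
  {t: True, j: True, q: False, i: False}
  {t: True, j: False, q: False, i: False}
  {q: True, j: True, t: False, i: False}
  {q: True, t: False, j: False, i: False}
  {q: False, j: True, t: False, i: False}
  {q: False, t: False, j: False, i: False}
  {t: True, i: True, q: True, j: True}
  {t: True, i: True, q: True, j: False}
  {t: True, i: True, j: True, q: False}
  {t: True, i: True, j: False, q: False}
  {i: True, q: True, j: True, t: False}
  {i: True, q: True, j: False, t: False}
  {i: True, j: True, q: False, t: False}


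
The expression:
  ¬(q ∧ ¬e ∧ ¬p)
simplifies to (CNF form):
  e ∨ p ∨ ¬q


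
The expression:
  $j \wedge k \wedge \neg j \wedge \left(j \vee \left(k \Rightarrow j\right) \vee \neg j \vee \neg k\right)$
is never true.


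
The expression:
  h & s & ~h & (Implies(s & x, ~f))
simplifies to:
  False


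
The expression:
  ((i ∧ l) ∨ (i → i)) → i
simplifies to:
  i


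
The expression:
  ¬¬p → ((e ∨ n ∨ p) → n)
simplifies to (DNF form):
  n ∨ ¬p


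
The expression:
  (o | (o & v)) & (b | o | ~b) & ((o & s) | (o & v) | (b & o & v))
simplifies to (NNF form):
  o & (s | v)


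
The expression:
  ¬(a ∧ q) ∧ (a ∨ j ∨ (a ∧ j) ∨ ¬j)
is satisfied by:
  {q: False, a: False}
  {a: True, q: False}
  {q: True, a: False}


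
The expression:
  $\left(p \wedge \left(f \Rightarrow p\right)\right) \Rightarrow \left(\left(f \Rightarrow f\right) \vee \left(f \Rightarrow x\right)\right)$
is always true.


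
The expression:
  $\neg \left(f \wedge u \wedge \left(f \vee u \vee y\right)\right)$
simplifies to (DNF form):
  $\neg f \vee \neg u$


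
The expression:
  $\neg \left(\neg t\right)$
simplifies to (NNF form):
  $t$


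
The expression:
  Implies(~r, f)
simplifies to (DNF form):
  f | r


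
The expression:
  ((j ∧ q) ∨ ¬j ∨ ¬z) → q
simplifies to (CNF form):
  (j ∨ q) ∧ (q ∨ z)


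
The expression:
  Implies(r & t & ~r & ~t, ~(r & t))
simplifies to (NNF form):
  True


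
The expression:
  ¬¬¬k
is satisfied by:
  {k: False}


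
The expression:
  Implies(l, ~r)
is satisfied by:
  {l: False, r: False}
  {r: True, l: False}
  {l: True, r: False}


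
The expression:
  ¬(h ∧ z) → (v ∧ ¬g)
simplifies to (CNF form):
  (h ∨ v) ∧ (h ∨ ¬g) ∧ (v ∨ z) ∧ (z ∨ ¬g)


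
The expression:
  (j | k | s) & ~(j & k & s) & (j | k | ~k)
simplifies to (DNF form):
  (j & ~k) | (k & ~s) | (s & ~j)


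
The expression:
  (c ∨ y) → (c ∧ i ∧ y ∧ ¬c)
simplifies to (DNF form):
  ¬c ∧ ¬y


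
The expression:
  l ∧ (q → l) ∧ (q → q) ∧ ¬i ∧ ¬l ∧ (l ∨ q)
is never true.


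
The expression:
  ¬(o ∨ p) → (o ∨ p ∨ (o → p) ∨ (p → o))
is always true.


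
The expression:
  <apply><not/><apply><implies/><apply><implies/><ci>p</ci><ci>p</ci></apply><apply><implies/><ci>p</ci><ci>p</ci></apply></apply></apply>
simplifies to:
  <false/>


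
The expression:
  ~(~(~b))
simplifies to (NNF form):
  ~b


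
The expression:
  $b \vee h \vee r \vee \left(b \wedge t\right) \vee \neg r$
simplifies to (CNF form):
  $\text{True}$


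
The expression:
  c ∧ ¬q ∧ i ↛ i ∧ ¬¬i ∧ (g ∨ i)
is never true.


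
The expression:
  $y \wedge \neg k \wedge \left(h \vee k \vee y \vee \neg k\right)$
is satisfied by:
  {y: True, k: False}


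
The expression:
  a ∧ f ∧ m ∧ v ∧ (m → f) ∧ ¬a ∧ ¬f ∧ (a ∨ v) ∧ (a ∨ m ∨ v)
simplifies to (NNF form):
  False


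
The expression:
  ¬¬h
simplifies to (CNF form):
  h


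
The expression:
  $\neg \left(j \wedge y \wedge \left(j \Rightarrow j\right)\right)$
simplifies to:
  $\neg j \vee \neg y$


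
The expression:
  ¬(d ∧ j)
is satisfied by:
  {d: False, j: False}
  {j: True, d: False}
  {d: True, j: False}


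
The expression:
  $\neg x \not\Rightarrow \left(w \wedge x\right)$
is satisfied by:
  {x: False}


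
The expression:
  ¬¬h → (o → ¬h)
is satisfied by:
  {h: False, o: False}
  {o: True, h: False}
  {h: True, o: False}


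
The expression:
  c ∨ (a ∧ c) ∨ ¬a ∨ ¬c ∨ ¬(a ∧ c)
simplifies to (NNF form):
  True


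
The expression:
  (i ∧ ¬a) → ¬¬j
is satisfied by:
  {a: True, j: True, i: False}
  {a: True, j: False, i: False}
  {j: True, a: False, i: False}
  {a: False, j: False, i: False}
  {a: True, i: True, j: True}
  {a: True, i: True, j: False}
  {i: True, j: True, a: False}


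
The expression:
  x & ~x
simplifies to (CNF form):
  False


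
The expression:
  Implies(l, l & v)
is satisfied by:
  {v: True, l: False}
  {l: False, v: False}
  {l: True, v: True}


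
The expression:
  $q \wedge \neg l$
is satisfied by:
  {q: True, l: False}


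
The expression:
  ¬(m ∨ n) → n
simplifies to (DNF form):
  m ∨ n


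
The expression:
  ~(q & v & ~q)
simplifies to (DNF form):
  True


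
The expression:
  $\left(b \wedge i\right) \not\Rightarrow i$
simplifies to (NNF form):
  $\text{False}$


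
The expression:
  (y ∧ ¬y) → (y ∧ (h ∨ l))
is always true.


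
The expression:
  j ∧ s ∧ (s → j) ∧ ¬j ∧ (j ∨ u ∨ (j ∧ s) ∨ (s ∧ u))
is never true.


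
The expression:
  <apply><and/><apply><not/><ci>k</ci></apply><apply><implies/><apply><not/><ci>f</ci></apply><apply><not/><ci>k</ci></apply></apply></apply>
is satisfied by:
  {k: False}


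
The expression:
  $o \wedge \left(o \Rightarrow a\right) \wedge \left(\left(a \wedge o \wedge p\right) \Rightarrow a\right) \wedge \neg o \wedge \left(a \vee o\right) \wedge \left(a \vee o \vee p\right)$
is never true.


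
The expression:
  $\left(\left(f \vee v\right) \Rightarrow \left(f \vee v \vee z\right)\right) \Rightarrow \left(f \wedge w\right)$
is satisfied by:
  {w: True, f: True}


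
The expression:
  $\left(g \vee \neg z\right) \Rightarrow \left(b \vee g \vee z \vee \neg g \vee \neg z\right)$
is always true.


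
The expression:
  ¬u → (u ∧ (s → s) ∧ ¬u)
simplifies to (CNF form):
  u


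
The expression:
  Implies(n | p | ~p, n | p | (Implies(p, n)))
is always true.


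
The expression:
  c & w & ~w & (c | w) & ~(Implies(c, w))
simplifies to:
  False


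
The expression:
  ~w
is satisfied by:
  {w: False}


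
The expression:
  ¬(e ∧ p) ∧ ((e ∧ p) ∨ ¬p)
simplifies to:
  ¬p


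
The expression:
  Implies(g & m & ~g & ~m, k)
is always true.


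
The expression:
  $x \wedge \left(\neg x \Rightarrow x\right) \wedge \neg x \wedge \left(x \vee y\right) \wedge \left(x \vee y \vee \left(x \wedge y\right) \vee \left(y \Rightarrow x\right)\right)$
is never true.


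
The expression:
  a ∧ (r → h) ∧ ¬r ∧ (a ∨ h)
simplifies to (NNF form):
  a ∧ ¬r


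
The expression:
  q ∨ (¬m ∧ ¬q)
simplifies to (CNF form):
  q ∨ ¬m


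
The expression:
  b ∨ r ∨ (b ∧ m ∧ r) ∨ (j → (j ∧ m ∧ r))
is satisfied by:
  {r: True, b: True, j: False}
  {r: True, b: False, j: False}
  {b: True, r: False, j: False}
  {r: False, b: False, j: False}
  {r: True, j: True, b: True}
  {r: True, j: True, b: False}
  {j: True, b: True, r: False}


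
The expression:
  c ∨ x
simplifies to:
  c ∨ x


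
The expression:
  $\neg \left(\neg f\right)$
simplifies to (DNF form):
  $f$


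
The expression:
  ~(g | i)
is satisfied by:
  {g: False, i: False}


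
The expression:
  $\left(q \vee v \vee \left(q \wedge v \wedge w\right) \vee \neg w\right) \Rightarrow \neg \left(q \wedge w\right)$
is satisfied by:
  {w: False, q: False}
  {q: True, w: False}
  {w: True, q: False}


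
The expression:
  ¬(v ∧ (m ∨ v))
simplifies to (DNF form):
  ¬v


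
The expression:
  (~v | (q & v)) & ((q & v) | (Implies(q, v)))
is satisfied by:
  {v: False, q: False}
  {q: True, v: True}


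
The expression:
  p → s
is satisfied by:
  {s: True, p: False}
  {p: False, s: False}
  {p: True, s: True}


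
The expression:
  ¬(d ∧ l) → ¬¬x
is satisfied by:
  {x: True, d: True, l: True}
  {x: True, d: True, l: False}
  {x: True, l: True, d: False}
  {x: True, l: False, d: False}
  {d: True, l: True, x: False}


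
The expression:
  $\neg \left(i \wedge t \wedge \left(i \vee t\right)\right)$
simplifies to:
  $\neg i \vee \neg t$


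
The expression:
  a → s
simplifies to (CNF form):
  s ∨ ¬a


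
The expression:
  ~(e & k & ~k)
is always true.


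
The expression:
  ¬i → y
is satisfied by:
  {i: True, y: True}
  {i: True, y: False}
  {y: True, i: False}


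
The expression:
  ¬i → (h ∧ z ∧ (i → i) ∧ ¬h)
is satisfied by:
  {i: True}


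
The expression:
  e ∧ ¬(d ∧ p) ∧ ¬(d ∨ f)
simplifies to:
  e ∧ ¬d ∧ ¬f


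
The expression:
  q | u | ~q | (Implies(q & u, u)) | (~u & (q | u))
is always true.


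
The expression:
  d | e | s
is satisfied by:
  {d: True, e: True, s: True}
  {d: True, e: True, s: False}
  {d: True, s: True, e: False}
  {d: True, s: False, e: False}
  {e: True, s: True, d: False}
  {e: True, s: False, d: False}
  {s: True, e: False, d: False}


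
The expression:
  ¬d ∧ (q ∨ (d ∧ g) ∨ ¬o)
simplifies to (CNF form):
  ¬d ∧ (q ∨ ¬o)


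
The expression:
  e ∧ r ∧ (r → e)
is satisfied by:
  {r: True, e: True}


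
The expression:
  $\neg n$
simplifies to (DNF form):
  $\neg n$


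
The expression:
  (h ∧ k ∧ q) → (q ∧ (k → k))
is always true.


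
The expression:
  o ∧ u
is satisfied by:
  {u: True, o: True}


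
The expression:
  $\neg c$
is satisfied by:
  {c: False}


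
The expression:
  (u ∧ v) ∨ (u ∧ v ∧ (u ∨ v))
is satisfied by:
  {u: True, v: True}


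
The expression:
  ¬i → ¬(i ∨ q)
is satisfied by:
  {i: True, q: False}
  {q: False, i: False}
  {q: True, i: True}


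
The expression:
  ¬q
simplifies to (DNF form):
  ¬q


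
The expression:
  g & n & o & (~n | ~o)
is never true.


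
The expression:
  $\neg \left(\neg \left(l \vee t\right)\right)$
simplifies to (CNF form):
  $l \vee t$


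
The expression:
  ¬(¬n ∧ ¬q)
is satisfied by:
  {n: True, q: True}
  {n: True, q: False}
  {q: True, n: False}


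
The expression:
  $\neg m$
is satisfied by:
  {m: False}


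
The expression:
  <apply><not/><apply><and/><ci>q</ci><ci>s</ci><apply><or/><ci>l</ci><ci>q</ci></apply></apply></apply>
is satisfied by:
  {s: False, q: False}
  {q: True, s: False}
  {s: True, q: False}


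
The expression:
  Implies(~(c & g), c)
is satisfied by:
  {c: True}


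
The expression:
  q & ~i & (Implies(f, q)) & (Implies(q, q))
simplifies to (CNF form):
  q & ~i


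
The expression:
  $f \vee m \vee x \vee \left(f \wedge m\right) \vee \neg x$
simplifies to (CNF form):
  $\text{True}$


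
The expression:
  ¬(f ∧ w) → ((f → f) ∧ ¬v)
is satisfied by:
  {w: True, f: True, v: False}
  {w: True, f: False, v: False}
  {f: True, w: False, v: False}
  {w: False, f: False, v: False}
  {w: True, v: True, f: True}


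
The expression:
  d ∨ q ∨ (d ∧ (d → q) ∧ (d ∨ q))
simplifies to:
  d ∨ q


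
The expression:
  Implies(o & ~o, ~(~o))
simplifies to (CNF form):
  True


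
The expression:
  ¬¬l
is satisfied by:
  {l: True}


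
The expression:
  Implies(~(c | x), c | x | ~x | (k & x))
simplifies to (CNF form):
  True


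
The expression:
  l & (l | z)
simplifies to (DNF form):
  l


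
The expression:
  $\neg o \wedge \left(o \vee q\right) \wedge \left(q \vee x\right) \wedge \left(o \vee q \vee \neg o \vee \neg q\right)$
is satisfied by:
  {q: True, o: False}


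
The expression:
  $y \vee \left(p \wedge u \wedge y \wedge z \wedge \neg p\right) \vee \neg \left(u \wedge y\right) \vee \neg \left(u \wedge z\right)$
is always true.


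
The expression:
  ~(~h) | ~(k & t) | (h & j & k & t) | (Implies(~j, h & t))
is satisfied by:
  {h: True, j: True, k: False, t: False}
  {h: True, j: False, k: False, t: False}
  {j: True, h: False, k: False, t: False}
  {h: False, j: False, k: False, t: False}
  {h: True, t: True, j: True, k: False}
  {h: True, t: True, j: False, k: False}
  {t: True, j: True, h: False, k: False}
  {t: True, h: False, j: False, k: False}
  {h: True, k: True, j: True, t: False}
  {h: True, k: True, j: False, t: False}
  {k: True, j: True, h: False, t: False}
  {k: True, h: False, j: False, t: False}
  {t: True, k: True, h: True, j: True}
  {t: True, k: True, h: True, j: False}
  {t: True, k: True, j: True, h: False}


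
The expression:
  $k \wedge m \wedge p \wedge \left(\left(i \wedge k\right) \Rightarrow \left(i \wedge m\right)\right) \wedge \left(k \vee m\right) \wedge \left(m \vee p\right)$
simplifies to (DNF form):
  $k \wedge m \wedge p$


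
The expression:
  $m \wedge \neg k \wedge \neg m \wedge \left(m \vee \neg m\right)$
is never true.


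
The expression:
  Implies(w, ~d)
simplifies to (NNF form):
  ~d | ~w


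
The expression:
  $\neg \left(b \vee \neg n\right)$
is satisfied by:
  {n: True, b: False}


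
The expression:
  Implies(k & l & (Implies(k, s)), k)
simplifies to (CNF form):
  True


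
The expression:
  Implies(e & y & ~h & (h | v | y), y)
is always true.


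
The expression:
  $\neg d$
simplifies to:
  $\neg d$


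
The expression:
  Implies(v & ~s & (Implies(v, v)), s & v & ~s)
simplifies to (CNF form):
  s | ~v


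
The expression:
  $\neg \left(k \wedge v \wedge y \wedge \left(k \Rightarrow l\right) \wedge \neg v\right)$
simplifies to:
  $\text{True}$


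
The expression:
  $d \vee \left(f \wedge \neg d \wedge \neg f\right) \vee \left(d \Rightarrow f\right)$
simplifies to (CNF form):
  $\text{True}$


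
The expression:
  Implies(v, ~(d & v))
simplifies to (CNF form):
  ~d | ~v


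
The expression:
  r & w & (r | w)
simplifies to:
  r & w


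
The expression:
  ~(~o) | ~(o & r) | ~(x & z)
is always true.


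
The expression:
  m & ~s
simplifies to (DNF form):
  m & ~s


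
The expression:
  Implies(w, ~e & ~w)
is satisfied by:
  {w: False}


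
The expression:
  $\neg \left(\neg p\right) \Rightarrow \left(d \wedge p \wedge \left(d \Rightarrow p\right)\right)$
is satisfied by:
  {d: True, p: False}
  {p: False, d: False}
  {p: True, d: True}


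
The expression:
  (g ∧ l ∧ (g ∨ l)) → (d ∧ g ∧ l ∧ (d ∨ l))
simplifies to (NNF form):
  d ∨ ¬g ∨ ¬l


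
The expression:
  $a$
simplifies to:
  $a$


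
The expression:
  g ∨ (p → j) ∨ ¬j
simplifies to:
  True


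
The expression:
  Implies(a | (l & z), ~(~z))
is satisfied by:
  {z: True, a: False}
  {a: False, z: False}
  {a: True, z: True}


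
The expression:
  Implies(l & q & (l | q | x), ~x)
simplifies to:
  ~l | ~q | ~x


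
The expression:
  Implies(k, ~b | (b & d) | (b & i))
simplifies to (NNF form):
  d | i | ~b | ~k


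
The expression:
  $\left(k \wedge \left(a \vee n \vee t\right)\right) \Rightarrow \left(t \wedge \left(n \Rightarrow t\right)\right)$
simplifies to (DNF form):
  $t \vee \left(\neg a \wedge \neg n\right) \vee \neg k$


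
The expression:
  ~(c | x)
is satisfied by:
  {x: False, c: False}


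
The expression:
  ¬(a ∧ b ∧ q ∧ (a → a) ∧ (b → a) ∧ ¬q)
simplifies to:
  True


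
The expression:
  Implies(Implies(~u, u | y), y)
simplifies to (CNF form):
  y | ~u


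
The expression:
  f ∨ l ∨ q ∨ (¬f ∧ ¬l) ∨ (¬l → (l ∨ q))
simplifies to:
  True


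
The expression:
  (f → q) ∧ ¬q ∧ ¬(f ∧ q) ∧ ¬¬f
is never true.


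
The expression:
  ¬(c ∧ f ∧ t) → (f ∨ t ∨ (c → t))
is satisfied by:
  {t: True, f: True, c: False}
  {t: True, f: False, c: False}
  {f: True, t: False, c: False}
  {t: False, f: False, c: False}
  {t: True, c: True, f: True}
  {t: True, c: True, f: False}
  {c: True, f: True, t: False}


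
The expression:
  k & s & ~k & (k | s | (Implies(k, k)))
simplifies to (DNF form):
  False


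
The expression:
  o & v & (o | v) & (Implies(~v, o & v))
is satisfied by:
  {o: True, v: True}


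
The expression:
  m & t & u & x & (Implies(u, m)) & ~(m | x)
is never true.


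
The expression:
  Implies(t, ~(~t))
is always true.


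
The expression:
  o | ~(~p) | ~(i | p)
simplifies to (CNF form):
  o | p | ~i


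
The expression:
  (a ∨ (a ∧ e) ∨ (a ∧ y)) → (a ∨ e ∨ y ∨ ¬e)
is always true.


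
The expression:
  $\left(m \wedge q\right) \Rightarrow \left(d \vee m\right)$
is always true.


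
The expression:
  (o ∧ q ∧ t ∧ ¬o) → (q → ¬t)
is always true.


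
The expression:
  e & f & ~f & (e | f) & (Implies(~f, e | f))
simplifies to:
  False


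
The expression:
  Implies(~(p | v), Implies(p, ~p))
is always true.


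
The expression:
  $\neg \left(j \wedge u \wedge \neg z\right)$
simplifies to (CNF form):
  $z \vee \neg j \vee \neg u$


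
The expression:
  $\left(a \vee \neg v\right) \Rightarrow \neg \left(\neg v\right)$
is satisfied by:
  {v: True}


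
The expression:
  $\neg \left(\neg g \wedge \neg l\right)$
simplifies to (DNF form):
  $g \vee l$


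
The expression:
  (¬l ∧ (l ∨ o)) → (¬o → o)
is always true.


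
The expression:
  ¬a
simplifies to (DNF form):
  ¬a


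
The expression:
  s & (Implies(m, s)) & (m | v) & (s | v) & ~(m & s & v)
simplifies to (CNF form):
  s & (m | v) & (~m | ~v)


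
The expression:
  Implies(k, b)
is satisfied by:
  {b: True, k: False}
  {k: False, b: False}
  {k: True, b: True}


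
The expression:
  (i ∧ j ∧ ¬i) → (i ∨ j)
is always true.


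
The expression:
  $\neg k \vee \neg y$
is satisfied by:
  {k: False, y: False}
  {y: True, k: False}
  {k: True, y: False}


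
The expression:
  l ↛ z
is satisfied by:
  {l: True, z: False}


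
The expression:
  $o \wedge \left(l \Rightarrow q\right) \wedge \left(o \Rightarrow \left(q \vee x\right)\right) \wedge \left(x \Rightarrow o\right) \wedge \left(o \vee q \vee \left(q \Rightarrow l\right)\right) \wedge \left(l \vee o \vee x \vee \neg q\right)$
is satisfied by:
  {o: True, q: True, x: True, l: False}
  {o: True, q: True, x: False, l: False}
  {o: True, q: True, l: True, x: True}
  {o: True, q: True, l: True, x: False}
  {o: True, x: True, l: False, q: False}


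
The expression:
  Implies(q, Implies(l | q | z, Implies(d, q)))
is always true.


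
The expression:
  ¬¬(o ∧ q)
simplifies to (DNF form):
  o ∧ q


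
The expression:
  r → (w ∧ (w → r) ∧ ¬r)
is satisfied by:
  {r: False}


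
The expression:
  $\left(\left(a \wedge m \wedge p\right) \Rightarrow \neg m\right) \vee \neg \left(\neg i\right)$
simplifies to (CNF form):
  $i \vee \neg a \vee \neg m \vee \neg p$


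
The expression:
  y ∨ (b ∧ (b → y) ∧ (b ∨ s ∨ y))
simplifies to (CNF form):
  y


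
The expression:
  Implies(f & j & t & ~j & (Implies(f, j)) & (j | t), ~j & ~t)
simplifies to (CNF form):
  True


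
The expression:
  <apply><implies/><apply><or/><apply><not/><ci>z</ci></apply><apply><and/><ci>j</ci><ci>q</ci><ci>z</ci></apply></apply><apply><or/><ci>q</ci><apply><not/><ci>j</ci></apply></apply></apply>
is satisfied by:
  {q: True, z: True, j: False}
  {q: True, z: False, j: False}
  {z: True, q: False, j: False}
  {q: False, z: False, j: False}
  {j: True, q: True, z: True}
  {j: True, q: True, z: False}
  {j: True, z: True, q: False}


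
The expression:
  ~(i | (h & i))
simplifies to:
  ~i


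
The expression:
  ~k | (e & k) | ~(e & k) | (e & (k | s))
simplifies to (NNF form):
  True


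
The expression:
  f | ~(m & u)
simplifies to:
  f | ~m | ~u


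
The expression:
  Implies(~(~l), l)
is always true.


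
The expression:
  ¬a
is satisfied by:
  {a: False}


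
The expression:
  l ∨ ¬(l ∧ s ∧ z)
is always true.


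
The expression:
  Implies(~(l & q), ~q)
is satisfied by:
  {l: True, q: False}
  {q: False, l: False}
  {q: True, l: True}


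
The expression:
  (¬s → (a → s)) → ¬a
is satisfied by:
  {s: False, a: False}
  {a: True, s: False}
  {s: True, a: False}


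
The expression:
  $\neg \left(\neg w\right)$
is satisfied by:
  {w: True}


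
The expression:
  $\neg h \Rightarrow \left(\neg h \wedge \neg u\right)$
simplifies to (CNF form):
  $h \vee \neg u$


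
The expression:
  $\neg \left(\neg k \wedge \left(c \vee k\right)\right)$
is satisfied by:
  {k: True, c: False}
  {c: False, k: False}
  {c: True, k: True}


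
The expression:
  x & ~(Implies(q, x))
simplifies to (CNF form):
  False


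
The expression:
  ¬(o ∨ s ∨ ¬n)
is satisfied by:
  {n: True, o: False, s: False}


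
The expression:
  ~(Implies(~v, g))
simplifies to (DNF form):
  ~g & ~v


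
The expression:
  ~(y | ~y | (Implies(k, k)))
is never true.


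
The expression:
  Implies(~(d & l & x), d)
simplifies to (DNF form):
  d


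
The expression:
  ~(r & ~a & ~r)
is always true.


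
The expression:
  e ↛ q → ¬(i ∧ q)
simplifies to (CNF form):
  True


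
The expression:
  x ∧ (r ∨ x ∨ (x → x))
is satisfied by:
  {x: True}


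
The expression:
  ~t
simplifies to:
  ~t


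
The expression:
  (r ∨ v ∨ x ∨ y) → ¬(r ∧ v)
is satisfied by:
  {v: False, r: False}
  {r: True, v: False}
  {v: True, r: False}


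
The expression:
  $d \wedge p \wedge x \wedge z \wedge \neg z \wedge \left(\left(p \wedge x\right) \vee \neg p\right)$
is never true.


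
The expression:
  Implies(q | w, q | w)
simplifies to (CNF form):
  True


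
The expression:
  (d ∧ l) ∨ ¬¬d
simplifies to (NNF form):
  d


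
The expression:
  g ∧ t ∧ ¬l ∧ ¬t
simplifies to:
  False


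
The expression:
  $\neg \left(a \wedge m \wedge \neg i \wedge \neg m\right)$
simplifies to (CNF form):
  $\text{True}$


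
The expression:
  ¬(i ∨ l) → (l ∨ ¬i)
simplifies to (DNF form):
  True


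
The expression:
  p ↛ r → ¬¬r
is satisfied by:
  {r: True, p: False}
  {p: False, r: False}
  {p: True, r: True}


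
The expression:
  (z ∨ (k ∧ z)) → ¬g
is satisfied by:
  {g: False, z: False}
  {z: True, g: False}
  {g: True, z: False}


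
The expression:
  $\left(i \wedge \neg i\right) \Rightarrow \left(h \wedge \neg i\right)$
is always true.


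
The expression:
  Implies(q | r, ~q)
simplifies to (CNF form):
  ~q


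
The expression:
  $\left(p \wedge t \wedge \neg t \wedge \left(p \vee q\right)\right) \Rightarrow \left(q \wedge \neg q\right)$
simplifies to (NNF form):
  $\text{True}$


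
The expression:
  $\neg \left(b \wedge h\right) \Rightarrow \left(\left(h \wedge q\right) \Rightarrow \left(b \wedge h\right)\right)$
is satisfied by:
  {b: True, h: False, q: False}
  {h: False, q: False, b: False}
  {b: True, q: True, h: False}
  {q: True, h: False, b: False}
  {b: True, h: True, q: False}
  {h: True, b: False, q: False}
  {b: True, q: True, h: True}


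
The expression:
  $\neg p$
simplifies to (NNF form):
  $\neg p$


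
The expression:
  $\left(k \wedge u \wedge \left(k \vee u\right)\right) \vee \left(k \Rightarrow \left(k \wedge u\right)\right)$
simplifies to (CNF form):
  $u \vee \neg k$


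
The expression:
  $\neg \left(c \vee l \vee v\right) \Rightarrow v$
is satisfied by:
  {v: True, c: True, l: True}
  {v: True, c: True, l: False}
  {v: True, l: True, c: False}
  {v: True, l: False, c: False}
  {c: True, l: True, v: False}
  {c: True, l: False, v: False}
  {l: True, c: False, v: False}


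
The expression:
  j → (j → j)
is always true.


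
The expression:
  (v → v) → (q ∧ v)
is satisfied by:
  {q: True, v: True}


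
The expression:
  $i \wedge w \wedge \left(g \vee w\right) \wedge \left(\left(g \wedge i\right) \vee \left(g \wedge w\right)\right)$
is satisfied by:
  {i: True, w: True, g: True}


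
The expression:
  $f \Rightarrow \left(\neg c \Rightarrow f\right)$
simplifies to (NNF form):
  $\text{True}$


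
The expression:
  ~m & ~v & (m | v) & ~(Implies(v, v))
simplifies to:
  False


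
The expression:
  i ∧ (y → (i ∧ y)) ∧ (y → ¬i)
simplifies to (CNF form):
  i ∧ ¬y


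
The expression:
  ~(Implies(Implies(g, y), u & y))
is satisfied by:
  {u: False, g: False, y: False}
  {y: True, u: False, g: False}
  {y: True, g: True, u: False}
  {u: True, g: False, y: False}
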